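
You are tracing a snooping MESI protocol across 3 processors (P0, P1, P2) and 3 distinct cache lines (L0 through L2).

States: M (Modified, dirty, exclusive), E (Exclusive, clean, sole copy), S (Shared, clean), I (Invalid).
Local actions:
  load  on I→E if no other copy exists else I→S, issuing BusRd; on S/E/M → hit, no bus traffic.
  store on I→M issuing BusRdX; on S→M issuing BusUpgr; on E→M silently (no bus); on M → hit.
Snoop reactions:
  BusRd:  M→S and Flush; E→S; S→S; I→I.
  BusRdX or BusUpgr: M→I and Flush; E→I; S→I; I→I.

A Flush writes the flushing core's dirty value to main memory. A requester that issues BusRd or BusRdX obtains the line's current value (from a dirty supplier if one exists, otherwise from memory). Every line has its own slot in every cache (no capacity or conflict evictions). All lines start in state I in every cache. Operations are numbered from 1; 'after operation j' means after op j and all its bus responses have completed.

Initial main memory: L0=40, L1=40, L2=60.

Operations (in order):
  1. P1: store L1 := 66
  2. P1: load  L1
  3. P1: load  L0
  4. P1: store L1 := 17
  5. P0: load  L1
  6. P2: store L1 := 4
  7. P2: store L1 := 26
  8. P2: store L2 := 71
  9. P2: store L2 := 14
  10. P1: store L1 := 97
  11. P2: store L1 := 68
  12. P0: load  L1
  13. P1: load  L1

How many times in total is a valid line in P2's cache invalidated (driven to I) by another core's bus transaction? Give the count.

invalidations = 1

  op1 P1: store L1 := 66 → I/M/I on L1; bus BusRdX; mem=40
  op2 P1: load  L1 → I/M/I on L1; bus (none); mem=40
  op3 P1: load  L0 → I/E/I on L0; bus BusRd; mem=40
  op4 P1: store L1 := 17 → I/M/I on L1; bus (none); mem=40
  op5 P0: load  L1 → S/S/I on L1; bus BusRd Flush; mem=17
  op6 P2: store L1 := 4 → I/I/M on L1; bus BusRdX; mem=17
  op7 P2: store L1 := 26 → I/I/M on L1; bus (none); mem=17
  op8 P2: store L2 := 71 → I/I/M on L2; bus BusRdX; mem=60
  op9 P2: store L2 := 14 → I/I/M on L2; bus (none); mem=60
  op10 P1: store L1 := 97 → I/M/I on L1; bus BusRdX Flush; mem=26
  op11 P2: store L1 := 68 → I/I/M on L1; bus BusRdX Flush; mem=97
  op12 P0: load  L1 → S/I/S on L1; bus BusRd Flush; mem=68
  op13 P1: load  L1 → S/S/S on L1; bus BusRd; mem=68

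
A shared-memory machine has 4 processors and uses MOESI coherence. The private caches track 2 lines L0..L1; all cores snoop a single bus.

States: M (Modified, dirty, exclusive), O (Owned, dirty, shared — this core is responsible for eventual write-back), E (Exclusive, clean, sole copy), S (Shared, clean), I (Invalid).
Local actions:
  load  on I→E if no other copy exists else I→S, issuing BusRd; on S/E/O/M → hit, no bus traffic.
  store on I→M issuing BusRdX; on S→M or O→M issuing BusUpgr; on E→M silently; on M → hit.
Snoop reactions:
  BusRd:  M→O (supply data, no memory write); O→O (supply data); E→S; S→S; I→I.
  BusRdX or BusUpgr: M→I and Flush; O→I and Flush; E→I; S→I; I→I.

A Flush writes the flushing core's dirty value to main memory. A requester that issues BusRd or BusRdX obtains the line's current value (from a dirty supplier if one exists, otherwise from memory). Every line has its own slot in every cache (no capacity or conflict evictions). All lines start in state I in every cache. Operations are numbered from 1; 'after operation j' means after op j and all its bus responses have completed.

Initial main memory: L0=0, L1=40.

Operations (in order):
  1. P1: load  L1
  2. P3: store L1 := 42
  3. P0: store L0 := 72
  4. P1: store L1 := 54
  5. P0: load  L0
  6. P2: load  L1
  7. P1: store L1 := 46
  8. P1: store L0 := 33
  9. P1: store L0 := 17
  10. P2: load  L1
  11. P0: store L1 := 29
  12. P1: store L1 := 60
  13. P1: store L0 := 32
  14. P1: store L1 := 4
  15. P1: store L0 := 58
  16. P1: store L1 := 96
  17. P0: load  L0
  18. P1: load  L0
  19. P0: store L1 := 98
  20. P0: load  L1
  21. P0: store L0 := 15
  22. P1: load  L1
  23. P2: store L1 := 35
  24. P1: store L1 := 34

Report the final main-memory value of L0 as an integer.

step 1: P1: load  L1  ⟶  IEII  (L1)  txn=BusRd  M[L1]=40
step 2: P3: store L1 := 42  ⟶  IIIM  (L1)  txn=BusRdX  M[L1]=40
step 3: P0: store L0 := 72  ⟶  MIII  (L0)  txn=BusRdX  M[L0]=0
step 4: P1: store L1 := 54  ⟶  IMII  (L1)  txn=BusRdX+Flush  M[L1]=42
step 5: P0: load  L0  ⟶  MIII  (L0)  txn=∅  M[L0]=0
step 6: P2: load  L1  ⟶  IOSI  (L1)  txn=BusRd  M[L1]=42
step 7: P1: store L1 := 46  ⟶  IMII  (L1)  txn=BusUpgr  M[L1]=42
step 8: P1: store L0 := 33  ⟶  IMII  (L0)  txn=BusRdX+Flush  M[L0]=72
step 9: P1: store L0 := 17  ⟶  IMII  (L0)  txn=∅  M[L0]=72
step 10: P2: load  L1  ⟶  IOSI  (L1)  txn=BusRd  M[L1]=42
step 11: P0: store L1 := 29  ⟶  MIII  (L1)  txn=BusRdX+Flush  M[L1]=46
step 12: P1: store L1 := 60  ⟶  IMII  (L1)  txn=BusRdX+Flush  M[L1]=29
step 13: P1: store L0 := 32  ⟶  IMII  (L0)  txn=∅  M[L0]=72
step 14: P1: store L1 := 4  ⟶  IMII  (L1)  txn=∅  M[L1]=29
step 15: P1: store L0 := 58  ⟶  IMII  (L0)  txn=∅  M[L0]=72
step 16: P1: store L1 := 96  ⟶  IMII  (L1)  txn=∅  M[L1]=29
step 17: P0: load  L0  ⟶  SOII  (L0)  txn=BusRd  M[L0]=72
step 18: P1: load  L0  ⟶  SOII  (L0)  txn=∅  M[L0]=72
step 19: P0: store L1 := 98  ⟶  MIII  (L1)  txn=BusRdX+Flush  M[L1]=96
step 20: P0: load  L1  ⟶  MIII  (L1)  txn=∅  M[L1]=96
step 21: P0: store L0 := 15  ⟶  MIII  (L0)  txn=BusUpgr+Flush  M[L0]=58
step 22: P1: load  L1  ⟶  OSII  (L1)  txn=BusRd  M[L1]=96
step 23: P2: store L1 := 35  ⟶  IIMI  (L1)  txn=BusRdX+Flush  M[L1]=98
step 24: P1: store L1 := 34  ⟶  IMII  (L1)  txn=BusRdX+Flush  M[L1]=35

memory[L0] = 58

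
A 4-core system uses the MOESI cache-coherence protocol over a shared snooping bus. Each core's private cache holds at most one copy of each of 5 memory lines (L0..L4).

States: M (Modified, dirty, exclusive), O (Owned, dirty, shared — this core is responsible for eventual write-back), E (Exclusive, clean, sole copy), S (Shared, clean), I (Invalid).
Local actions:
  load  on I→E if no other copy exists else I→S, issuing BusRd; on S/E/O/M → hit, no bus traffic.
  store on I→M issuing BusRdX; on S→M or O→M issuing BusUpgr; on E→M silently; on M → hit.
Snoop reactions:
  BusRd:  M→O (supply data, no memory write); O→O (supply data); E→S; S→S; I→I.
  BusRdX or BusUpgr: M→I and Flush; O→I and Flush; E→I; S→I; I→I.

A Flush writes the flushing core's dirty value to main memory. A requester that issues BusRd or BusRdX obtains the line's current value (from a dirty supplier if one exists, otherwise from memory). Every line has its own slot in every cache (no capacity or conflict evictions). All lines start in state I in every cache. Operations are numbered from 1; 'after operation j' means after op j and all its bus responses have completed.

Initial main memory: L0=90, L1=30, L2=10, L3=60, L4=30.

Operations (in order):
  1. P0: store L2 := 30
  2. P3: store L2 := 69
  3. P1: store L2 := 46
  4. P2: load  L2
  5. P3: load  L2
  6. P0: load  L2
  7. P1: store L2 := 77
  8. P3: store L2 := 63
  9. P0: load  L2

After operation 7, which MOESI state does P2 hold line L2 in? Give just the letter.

[1] P0: store L2 := 30 | P0:M(30), P1:I, P2:I, P3:I | bus: BusRdX
[2] P3: store L2 := 69 | P0:I, P1:I, P2:I, P3:M(69) | bus: BusRdX,Flush
[3] P1: store L2 := 46 | P0:I, P1:M(46), P2:I, P3:I | bus: BusRdX,Flush
[4] P2: load  L2 | P0:I, P1:O(46), P2:S(46), P3:I | bus: BusRd
[5] P3: load  L2 | P0:I, P1:O(46), P2:S(46), P3:S(46) | bus: BusRd
[6] P0: load  L2 | P0:S(46), P1:O(46), P2:S(46), P3:S(46) | bus: BusRd
[7] P1: store L2 := 77 | P0:I, P1:M(77), P2:I, P3:I | bus: BusUpgr
[8] P3: store L2 := 63 | P0:I, P1:I, P2:I, P3:M(63) | bus: BusRdX,Flush
[9] P0: load  L2 | P0:S(63), P1:I, P2:I, P3:O(63) | bus: BusRd

state = I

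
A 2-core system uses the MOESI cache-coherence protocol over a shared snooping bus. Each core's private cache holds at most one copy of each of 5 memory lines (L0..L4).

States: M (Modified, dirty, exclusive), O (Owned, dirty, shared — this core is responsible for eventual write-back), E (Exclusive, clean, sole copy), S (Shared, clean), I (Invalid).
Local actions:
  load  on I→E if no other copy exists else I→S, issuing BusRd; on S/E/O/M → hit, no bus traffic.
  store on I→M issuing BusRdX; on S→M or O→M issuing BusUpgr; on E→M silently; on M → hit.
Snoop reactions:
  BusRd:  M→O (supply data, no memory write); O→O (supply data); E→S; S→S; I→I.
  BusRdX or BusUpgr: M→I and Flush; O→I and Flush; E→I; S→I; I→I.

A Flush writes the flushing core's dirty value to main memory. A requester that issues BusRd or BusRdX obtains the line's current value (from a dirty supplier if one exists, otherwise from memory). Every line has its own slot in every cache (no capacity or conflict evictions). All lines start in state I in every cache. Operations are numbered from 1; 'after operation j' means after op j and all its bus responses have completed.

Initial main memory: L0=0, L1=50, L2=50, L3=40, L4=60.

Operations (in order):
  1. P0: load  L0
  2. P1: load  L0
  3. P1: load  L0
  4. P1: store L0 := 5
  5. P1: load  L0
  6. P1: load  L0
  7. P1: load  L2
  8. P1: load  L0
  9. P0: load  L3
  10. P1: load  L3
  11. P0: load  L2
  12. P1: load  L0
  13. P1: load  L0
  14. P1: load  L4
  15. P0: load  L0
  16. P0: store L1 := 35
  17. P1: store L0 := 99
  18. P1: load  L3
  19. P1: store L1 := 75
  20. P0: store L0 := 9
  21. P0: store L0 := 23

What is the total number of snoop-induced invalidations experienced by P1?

invalidations = 1

1. P0: load  L0  bus=[BusRd]  L0: P0=E P1=I  mem[L0]=0
2. P1: load  L0  bus=[BusRd]  L0: P0=S P1=S  mem[L0]=0
3. P1: load  L0  bus=[-]  L0: P0=S P1=S  mem[L0]=0
4. P1: store L0 := 5  bus=[BusUpgr]  L0: P0=I P1=M  mem[L0]=0
5. P1: load  L0  bus=[-]  L0: P0=I P1=M  mem[L0]=0
6. P1: load  L0  bus=[-]  L0: P0=I P1=M  mem[L0]=0
7. P1: load  L2  bus=[BusRd]  L2: P0=I P1=E  mem[L2]=50
8. P1: load  L0  bus=[-]  L0: P0=I P1=M  mem[L0]=0
9. P0: load  L3  bus=[BusRd]  L3: P0=E P1=I  mem[L3]=40
10. P1: load  L3  bus=[BusRd]  L3: P0=S P1=S  mem[L3]=40
11. P0: load  L2  bus=[BusRd]  L2: P0=S P1=S  mem[L2]=50
12. P1: load  L0  bus=[-]  L0: P0=I P1=M  mem[L0]=0
13. P1: load  L0  bus=[-]  L0: P0=I P1=M  mem[L0]=0
14. P1: load  L4  bus=[BusRd]  L4: P0=I P1=E  mem[L4]=60
15. P0: load  L0  bus=[BusRd]  L0: P0=S P1=O  mem[L0]=0
16. P0: store L1 := 35  bus=[BusRdX]  L1: P0=M P1=I  mem[L1]=50
17. P1: store L0 := 99  bus=[BusUpgr]  L0: P0=I P1=M  mem[L0]=0
18. P1: load  L3  bus=[-]  L3: P0=S P1=S  mem[L3]=40
19. P1: store L1 := 75  bus=[BusRdX,Flush]  L1: P0=I P1=M  mem[L1]=35
20. P0: store L0 := 9  bus=[BusRdX,Flush]  L0: P0=M P1=I  mem[L0]=99
21. P0: store L0 := 23  bus=[-]  L0: P0=M P1=I  mem[L0]=99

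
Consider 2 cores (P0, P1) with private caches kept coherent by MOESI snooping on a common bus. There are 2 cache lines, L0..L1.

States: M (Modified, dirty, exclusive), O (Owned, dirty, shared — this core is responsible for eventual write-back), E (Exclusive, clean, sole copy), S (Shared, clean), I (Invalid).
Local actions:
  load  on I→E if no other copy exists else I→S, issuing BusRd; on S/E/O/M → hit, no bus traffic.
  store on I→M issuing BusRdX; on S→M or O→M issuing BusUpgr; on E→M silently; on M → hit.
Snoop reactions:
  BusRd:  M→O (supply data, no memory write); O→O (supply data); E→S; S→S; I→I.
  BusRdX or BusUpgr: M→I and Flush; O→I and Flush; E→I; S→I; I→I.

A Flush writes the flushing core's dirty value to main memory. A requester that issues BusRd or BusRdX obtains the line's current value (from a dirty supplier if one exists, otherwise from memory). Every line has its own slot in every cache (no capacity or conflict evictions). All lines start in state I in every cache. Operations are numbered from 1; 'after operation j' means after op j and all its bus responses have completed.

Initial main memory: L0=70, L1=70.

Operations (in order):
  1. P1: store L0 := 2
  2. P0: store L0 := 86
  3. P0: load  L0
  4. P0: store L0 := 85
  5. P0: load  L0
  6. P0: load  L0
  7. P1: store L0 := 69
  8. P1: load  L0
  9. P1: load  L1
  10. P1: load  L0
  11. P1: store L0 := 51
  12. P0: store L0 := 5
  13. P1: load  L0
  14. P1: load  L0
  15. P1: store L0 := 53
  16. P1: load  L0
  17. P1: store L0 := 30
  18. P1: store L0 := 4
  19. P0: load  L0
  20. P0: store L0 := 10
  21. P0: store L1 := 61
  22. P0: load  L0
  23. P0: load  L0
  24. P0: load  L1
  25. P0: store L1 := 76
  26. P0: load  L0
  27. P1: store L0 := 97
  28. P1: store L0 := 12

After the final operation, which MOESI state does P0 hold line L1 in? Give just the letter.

1. P1: store L0 := 2  bus=[BusRdX]  L0: P0=I P1=M  mem[L0]=70
2. P0: store L0 := 86  bus=[BusRdX,Flush]  L0: P0=M P1=I  mem[L0]=2
3. P0: load  L0  bus=[-]  L0: P0=M P1=I  mem[L0]=2
4. P0: store L0 := 85  bus=[-]  L0: P0=M P1=I  mem[L0]=2
5. P0: load  L0  bus=[-]  L0: P0=M P1=I  mem[L0]=2
6. P0: load  L0  bus=[-]  L0: P0=M P1=I  mem[L0]=2
7. P1: store L0 := 69  bus=[BusRdX,Flush]  L0: P0=I P1=M  mem[L0]=85
8. P1: load  L0  bus=[-]  L0: P0=I P1=M  mem[L0]=85
9. P1: load  L1  bus=[BusRd]  L1: P0=I P1=E  mem[L1]=70
10. P1: load  L0  bus=[-]  L0: P0=I P1=M  mem[L0]=85
11. P1: store L0 := 51  bus=[-]  L0: P0=I P1=M  mem[L0]=85
12. P0: store L0 := 5  bus=[BusRdX,Flush]  L0: P0=M P1=I  mem[L0]=51
13. P1: load  L0  bus=[BusRd]  L0: P0=O P1=S  mem[L0]=51
14. P1: load  L0  bus=[-]  L0: P0=O P1=S  mem[L0]=51
15. P1: store L0 := 53  bus=[BusUpgr,Flush]  L0: P0=I P1=M  mem[L0]=5
16. P1: load  L0  bus=[-]  L0: P0=I P1=M  mem[L0]=5
17. P1: store L0 := 30  bus=[-]  L0: P0=I P1=M  mem[L0]=5
18. P1: store L0 := 4  bus=[-]  L0: P0=I P1=M  mem[L0]=5
19. P0: load  L0  bus=[BusRd]  L0: P0=S P1=O  mem[L0]=5
20. P0: store L0 := 10  bus=[BusUpgr,Flush]  L0: P0=M P1=I  mem[L0]=4
21. P0: store L1 := 61  bus=[BusRdX]  L1: P0=M P1=I  mem[L1]=70
22. P0: load  L0  bus=[-]  L0: P0=M P1=I  mem[L0]=4
23. P0: load  L0  bus=[-]  L0: P0=M P1=I  mem[L0]=4
24. P0: load  L1  bus=[-]  L1: P0=M P1=I  mem[L1]=70
25. P0: store L1 := 76  bus=[-]  L1: P0=M P1=I  mem[L1]=70
26. P0: load  L0  bus=[-]  L0: P0=M P1=I  mem[L0]=4
27. P1: store L0 := 97  bus=[BusRdX,Flush]  L0: P0=I P1=M  mem[L0]=10
28. P1: store L0 := 12  bus=[-]  L0: P0=I P1=M  mem[L0]=10

state = M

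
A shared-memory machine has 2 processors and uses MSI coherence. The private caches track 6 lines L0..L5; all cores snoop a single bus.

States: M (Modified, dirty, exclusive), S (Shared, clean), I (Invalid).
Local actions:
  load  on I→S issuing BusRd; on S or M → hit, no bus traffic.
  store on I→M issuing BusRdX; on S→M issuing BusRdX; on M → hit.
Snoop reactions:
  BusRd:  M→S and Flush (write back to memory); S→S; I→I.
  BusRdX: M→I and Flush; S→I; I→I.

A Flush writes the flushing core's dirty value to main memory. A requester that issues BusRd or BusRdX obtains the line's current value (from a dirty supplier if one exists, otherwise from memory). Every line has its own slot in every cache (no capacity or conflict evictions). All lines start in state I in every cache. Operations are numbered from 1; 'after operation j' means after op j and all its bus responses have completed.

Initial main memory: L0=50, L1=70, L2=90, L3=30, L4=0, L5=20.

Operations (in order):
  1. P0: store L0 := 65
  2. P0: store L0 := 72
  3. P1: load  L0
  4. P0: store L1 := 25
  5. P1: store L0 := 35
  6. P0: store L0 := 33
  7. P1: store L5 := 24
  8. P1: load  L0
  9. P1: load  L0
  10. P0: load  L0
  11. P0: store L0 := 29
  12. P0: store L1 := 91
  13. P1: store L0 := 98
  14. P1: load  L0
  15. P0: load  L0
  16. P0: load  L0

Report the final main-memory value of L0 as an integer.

memory[L0] = 98

  op1 P0: store L0 := 65 → M/I on L0; bus BusRdX; mem=50
  op2 P0: store L0 := 72 → M/I on L0; bus (none); mem=50
  op3 P1: load  L0 → S/S on L0; bus BusRd Flush; mem=72
  op4 P0: store L1 := 25 → M/I on L1; bus BusRdX; mem=70
  op5 P1: store L0 := 35 → I/M on L0; bus BusRdX; mem=72
  op6 P0: store L0 := 33 → M/I on L0; bus BusRdX Flush; mem=35
  op7 P1: store L5 := 24 → I/M on L5; bus BusRdX; mem=20
  op8 P1: load  L0 → S/S on L0; bus BusRd Flush; mem=33
  op9 P1: load  L0 → S/S on L0; bus (none); mem=33
  op10 P0: load  L0 → S/S on L0; bus (none); mem=33
  op11 P0: store L0 := 29 → M/I on L0; bus BusRdX; mem=33
  op12 P0: store L1 := 91 → M/I on L1; bus (none); mem=70
  op13 P1: store L0 := 98 → I/M on L0; bus BusRdX Flush; mem=29
  op14 P1: load  L0 → I/M on L0; bus (none); mem=29
  op15 P0: load  L0 → S/S on L0; bus BusRd Flush; mem=98
  op16 P0: load  L0 → S/S on L0; bus (none); mem=98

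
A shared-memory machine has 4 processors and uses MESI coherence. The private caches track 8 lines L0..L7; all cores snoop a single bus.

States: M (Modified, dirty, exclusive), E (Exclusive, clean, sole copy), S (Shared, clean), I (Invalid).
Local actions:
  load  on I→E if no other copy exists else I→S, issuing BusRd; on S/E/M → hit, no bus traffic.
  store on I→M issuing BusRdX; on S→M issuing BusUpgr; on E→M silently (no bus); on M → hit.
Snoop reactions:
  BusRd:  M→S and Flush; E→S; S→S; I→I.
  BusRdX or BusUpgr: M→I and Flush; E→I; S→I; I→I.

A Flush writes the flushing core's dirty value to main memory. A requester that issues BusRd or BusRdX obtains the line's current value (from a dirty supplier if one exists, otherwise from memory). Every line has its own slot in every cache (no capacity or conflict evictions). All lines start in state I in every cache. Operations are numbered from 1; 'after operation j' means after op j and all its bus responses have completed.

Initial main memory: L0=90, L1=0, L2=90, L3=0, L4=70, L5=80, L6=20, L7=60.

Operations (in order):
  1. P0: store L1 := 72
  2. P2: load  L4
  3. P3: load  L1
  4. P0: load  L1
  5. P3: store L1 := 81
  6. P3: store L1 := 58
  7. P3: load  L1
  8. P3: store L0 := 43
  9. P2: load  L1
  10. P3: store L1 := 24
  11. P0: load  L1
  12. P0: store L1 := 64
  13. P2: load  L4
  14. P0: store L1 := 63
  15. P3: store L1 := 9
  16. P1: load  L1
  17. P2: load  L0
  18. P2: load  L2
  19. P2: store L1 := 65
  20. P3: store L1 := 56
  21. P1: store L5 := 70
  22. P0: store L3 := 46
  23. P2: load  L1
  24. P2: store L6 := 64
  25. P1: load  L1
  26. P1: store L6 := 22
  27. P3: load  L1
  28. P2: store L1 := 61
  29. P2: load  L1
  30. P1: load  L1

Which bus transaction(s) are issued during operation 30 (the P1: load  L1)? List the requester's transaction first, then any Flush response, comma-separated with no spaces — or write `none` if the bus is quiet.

bus = BusRd,Flush

step 1: P0: store L1 := 72  ⟶  MIII  (L1)  txn=BusRdX  M[L1]=0
step 2: P2: load  L4  ⟶  IIEI  (L4)  txn=BusRd  M[L4]=70
step 3: P3: load  L1  ⟶  SIIS  (L1)  txn=BusRd+Flush  M[L1]=72
step 4: P0: load  L1  ⟶  SIIS  (L1)  txn=∅  M[L1]=72
step 5: P3: store L1 := 81  ⟶  IIIM  (L1)  txn=BusUpgr  M[L1]=72
step 6: P3: store L1 := 58  ⟶  IIIM  (L1)  txn=∅  M[L1]=72
step 7: P3: load  L1  ⟶  IIIM  (L1)  txn=∅  M[L1]=72
step 8: P3: store L0 := 43  ⟶  IIIM  (L0)  txn=BusRdX  M[L0]=90
step 9: P2: load  L1  ⟶  IISS  (L1)  txn=BusRd+Flush  M[L1]=58
step 10: P3: store L1 := 24  ⟶  IIIM  (L1)  txn=BusUpgr  M[L1]=58
step 11: P0: load  L1  ⟶  SIIS  (L1)  txn=BusRd+Flush  M[L1]=24
step 12: P0: store L1 := 64  ⟶  MIII  (L1)  txn=BusUpgr  M[L1]=24
step 13: P2: load  L4  ⟶  IIEI  (L4)  txn=∅  M[L4]=70
step 14: P0: store L1 := 63  ⟶  MIII  (L1)  txn=∅  M[L1]=24
step 15: P3: store L1 := 9  ⟶  IIIM  (L1)  txn=BusRdX+Flush  M[L1]=63
step 16: P1: load  L1  ⟶  ISIS  (L1)  txn=BusRd+Flush  M[L1]=9
step 17: P2: load  L0  ⟶  IISS  (L0)  txn=BusRd+Flush  M[L0]=43
step 18: P2: load  L2  ⟶  IIEI  (L2)  txn=BusRd  M[L2]=90
step 19: P2: store L1 := 65  ⟶  IIMI  (L1)  txn=BusRdX  M[L1]=9
step 20: P3: store L1 := 56  ⟶  IIIM  (L1)  txn=BusRdX+Flush  M[L1]=65
step 21: P1: store L5 := 70  ⟶  IMII  (L5)  txn=BusRdX  M[L5]=80
step 22: P0: store L3 := 46  ⟶  MIII  (L3)  txn=BusRdX  M[L3]=0
step 23: P2: load  L1  ⟶  IISS  (L1)  txn=BusRd+Flush  M[L1]=56
step 24: P2: store L6 := 64  ⟶  IIMI  (L6)  txn=BusRdX  M[L6]=20
step 25: P1: load  L1  ⟶  ISSS  (L1)  txn=BusRd  M[L1]=56
step 26: P1: store L6 := 22  ⟶  IMII  (L6)  txn=BusRdX+Flush  M[L6]=64
step 27: P3: load  L1  ⟶  ISSS  (L1)  txn=∅  M[L1]=56
step 28: P2: store L1 := 61  ⟶  IIMI  (L1)  txn=BusUpgr  M[L1]=56
step 29: P2: load  L1  ⟶  IIMI  (L1)  txn=∅  M[L1]=56
step 30: P1: load  L1  ⟶  ISSI  (L1)  txn=BusRd+Flush  M[L1]=61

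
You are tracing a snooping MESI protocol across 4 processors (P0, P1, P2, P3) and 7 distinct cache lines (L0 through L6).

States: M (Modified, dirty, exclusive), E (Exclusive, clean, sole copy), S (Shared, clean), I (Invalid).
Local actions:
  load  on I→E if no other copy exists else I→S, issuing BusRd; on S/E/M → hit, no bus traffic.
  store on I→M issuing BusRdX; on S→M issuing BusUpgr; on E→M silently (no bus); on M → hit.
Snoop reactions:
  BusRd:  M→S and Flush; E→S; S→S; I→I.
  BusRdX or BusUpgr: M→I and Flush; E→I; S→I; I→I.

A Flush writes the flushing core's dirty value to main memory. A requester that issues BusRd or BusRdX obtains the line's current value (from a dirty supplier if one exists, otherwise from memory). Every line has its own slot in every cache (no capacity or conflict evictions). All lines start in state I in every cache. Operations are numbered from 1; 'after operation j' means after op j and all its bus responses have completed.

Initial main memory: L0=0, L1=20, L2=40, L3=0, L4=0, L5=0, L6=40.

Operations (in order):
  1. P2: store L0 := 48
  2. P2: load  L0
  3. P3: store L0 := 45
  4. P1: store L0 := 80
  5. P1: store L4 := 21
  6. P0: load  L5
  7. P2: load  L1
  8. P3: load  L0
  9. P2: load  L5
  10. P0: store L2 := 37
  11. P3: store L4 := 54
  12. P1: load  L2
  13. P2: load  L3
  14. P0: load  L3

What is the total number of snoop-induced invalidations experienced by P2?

1. P2: store L0 := 48  bus=[BusRdX]  L0: P0=I P1=I P2=M P3=I  mem[L0]=0
2. P2: load  L0  bus=[-]  L0: P0=I P1=I P2=M P3=I  mem[L0]=0
3. P3: store L0 := 45  bus=[BusRdX,Flush]  L0: P0=I P1=I P2=I P3=M  mem[L0]=48
4. P1: store L0 := 80  bus=[BusRdX,Flush]  L0: P0=I P1=M P2=I P3=I  mem[L0]=45
5. P1: store L4 := 21  bus=[BusRdX]  L4: P0=I P1=M P2=I P3=I  mem[L4]=0
6. P0: load  L5  bus=[BusRd]  L5: P0=E P1=I P2=I P3=I  mem[L5]=0
7. P2: load  L1  bus=[BusRd]  L1: P0=I P1=I P2=E P3=I  mem[L1]=20
8. P3: load  L0  bus=[BusRd,Flush]  L0: P0=I P1=S P2=I P3=S  mem[L0]=80
9. P2: load  L5  bus=[BusRd]  L5: P0=S P1=I P2=S P3=I  mem[L5]=0
10. P0: store L2 := 37  bus=[BusRdX]  L2: P0=M P1=I P2=I P3=I  mem[L2]=40
11. P3: store L4 := 54  bus=[BusRdX,Flush]  L4: P0=I P1=I P2=I P3=M  mem[L4]=21
12. P1: load  L2  bus=[BusRd,Flush]  L2: P0=S P1=S P2=I P3=I  mem[L2]=37
13. P2: load  L3  bus=[BusRd]  L3: P0=I P1=I P2=E P3=I  mem[L3]=0
14. P0: load  L3  bus=[BusRd]  L3: P0=S P1=I P2=S P3=I  mem[L3]=0

invalidations = 1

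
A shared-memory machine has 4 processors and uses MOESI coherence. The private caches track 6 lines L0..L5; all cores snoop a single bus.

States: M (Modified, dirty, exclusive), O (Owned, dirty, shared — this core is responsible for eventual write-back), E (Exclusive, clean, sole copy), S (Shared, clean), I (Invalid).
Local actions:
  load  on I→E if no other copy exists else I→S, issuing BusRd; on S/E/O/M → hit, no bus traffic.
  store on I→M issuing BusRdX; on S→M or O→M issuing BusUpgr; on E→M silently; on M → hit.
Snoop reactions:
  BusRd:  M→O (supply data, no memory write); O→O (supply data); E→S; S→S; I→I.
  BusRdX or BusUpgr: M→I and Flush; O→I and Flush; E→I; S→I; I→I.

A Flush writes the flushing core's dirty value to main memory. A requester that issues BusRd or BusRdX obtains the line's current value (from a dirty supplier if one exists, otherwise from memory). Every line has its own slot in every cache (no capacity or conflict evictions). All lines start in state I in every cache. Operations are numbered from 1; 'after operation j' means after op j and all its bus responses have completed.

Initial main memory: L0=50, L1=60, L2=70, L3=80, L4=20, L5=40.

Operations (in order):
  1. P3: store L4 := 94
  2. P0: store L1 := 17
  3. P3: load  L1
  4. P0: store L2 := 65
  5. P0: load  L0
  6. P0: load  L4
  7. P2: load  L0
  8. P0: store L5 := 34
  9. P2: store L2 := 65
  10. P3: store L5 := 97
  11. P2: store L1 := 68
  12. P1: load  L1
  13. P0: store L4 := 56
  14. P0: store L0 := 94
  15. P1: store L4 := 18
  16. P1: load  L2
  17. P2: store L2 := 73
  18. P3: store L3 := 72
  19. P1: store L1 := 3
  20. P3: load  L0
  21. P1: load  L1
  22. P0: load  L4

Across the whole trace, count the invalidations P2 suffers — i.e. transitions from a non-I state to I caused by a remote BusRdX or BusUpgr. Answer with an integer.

invalidations = 2

step 1: P3: store L4 := 94  ⟶  IIIM  (L4)  txn=BusRdX  M[L4]=20
step 2: P0: store L1 := 17  ⟶  MIII  (L1)  txn=BusRdX  M[L1]=60
step 3: P3: load  L1  ⟶  OIIS  (L1)  txn=BusRd  M[L1]=60
step 4: P0: store L2 := 65  ⟶  MIII  (L2)  txn=BusRdX  M[L2]=70
step 5: P0: load  L0  ⟶  EIII  (L0)  txn=BusRd  M[L0]=50
step 6: P0: load  L4  ⟶  SIIO  (L4)  txn=BusRd  M[L4]=20
step 7: P2: load  L0  ⟶  SISI  (L0)  txn=BusRd  M[L0]=50
step 8: P0: store L5 := 34  ⟶  MIII  (L5)  txn=BusRdX  M[L5]=40
step 9: P2: store L2 := 65  ⟶  IIMI  (L2)  txn=BusRdX+Flush  M[L2]=65
step 10: P3: store L5 := 97  ⟶  IIIM  (L5)  txn=BusRdX+Flush  M[L5]=34
step 11: P2: store L1 := 68  ⟶  IIMI  (L1)  txn=BusRdX+Flush  M[L1]=17
step 12: P1: load  L1  ⟶  ISOI  (L1)  txn=BusRd  M[L1]=17
step 13: P0: store L4 := 56  ⟶  MIII  (L4)  txn=BusUpgr+Flush  M[L4]=94
step 14: P0: store L0 := 94  ⟶  MIII  (L0)  txn=BusUpgr  M[L0]=50
step 15: P1: store L4 := 18  ⟶  IMII  (L4)  txn=BusRdX+Flush  M[L4]=56
step 16: P1: load  L2  ⟶  ISOI  (L2)  txn=BusRd  M[L2]=65
step 17: P2: store L2 := 73  ⟶  IIMI  (L2)  txn=BusUpgr  M[L2]=65
step 18: P3: store L3 := 72  ⟶  IIIM  (L3)  txn=BusRdX  M[L3]=80
step 19: P1: store L1 := 3  ⟶  IMII  (L1)  txn=BusUpgr+Flush  M[L1]=68
step 20: P3: load  L0  ⟶  OIIS  (L0)  txn=BusRd  M[L0]=50
step 21: P1: load  L1  ⟶  IMII  (L1)  txn=∅  M[L1]=68
step 22: P0: load  L4  ⟶  SOII  (L4)  txn=BusRd  M[L4]=56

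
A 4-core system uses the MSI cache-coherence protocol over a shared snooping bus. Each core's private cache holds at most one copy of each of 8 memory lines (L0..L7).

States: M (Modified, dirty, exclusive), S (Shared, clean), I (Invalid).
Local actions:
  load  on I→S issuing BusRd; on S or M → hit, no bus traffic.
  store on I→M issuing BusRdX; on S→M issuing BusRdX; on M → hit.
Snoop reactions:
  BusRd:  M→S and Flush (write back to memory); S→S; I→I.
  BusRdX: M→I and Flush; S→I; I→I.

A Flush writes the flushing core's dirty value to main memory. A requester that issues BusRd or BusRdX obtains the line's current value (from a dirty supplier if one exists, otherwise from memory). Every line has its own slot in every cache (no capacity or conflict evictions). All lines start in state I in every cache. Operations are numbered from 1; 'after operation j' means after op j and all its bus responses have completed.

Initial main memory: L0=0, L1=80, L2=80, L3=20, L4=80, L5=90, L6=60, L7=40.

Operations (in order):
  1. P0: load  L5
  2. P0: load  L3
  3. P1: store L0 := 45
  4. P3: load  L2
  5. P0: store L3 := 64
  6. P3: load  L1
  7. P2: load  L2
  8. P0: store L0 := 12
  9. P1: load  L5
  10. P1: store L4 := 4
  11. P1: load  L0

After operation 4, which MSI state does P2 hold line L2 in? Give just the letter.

[1] P0: load  L5 | P0:S(90), P1:I, P2:I, P3:I | bus: BusRd
[2] P0: load  L3 | P0:S(20), P1:I, P2:I, P3:I | bus: BusRd
[3] P1: store L0 := 45 | P0:I, P1:M(45), P2:I, P3:I | bus: BusRdX
[4] P3: load  L2 | P0:I, P1:I, P2:I, P3:S(80) | bus: BusRd
[5] P0: store L3 := 64 | P0:M(64), P1:I, P2:I, P3:I | bus: BusRdX
[6] P3: load  L1 | P0:I, P1:I, P2:I, P3:S(80) | bus: BusRd
[7] P2: load  L2 | P0:I, P1:I, P2:S(80), P3:S(80) | bus: BusRd
[8] P0: store L0 := 12 | P0:M(12), P1:I, P2:I, P3:I | bus: BusRdX,Flush
[9] P1: load  L5 | P0:S(90), P1:S(90), P2:I, P3:I | bus: BusRd
[10] P1: store L4 := 4 | P0:I, P1:M(4), P2:I, P3:I | bus: BusRdX
[11] P1: load  L0 | P0:S(12), P1:S(12), P2:I, P3:I | bus: BusRd,Flush

state = I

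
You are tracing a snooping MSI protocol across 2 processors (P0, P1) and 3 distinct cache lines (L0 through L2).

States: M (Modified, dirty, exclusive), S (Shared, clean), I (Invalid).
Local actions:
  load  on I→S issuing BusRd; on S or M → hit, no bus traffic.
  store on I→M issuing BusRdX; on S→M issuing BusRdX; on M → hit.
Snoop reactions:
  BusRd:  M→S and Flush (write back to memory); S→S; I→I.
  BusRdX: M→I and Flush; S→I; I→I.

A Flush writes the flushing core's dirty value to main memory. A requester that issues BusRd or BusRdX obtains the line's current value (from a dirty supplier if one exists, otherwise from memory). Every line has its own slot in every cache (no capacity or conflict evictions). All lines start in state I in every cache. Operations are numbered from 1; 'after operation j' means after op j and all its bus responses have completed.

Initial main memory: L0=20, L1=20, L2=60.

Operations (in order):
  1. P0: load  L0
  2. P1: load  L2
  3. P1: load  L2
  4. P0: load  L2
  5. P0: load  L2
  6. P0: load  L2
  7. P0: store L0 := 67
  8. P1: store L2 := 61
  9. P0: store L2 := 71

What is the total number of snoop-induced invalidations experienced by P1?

step 1: P0: load  L0  ⟶  SI  (L0)  txn=BusRd  M[L0]=20
step 2: P1: load  L2  ⟶  IS  (L2)  txn=BusRd  M[L2]=60
step 3: P1: load  L2  ⟶  IS  (L2)  txn=∅  M[L2]=60
step 4: P0: load  L2  ⟶  SS  (L2)  txn=BusRd  M[L2]=60
step 5: P0: load  L2  ⟶  SS  (L2)  txn=∅  M[L2]=60
step 6: P0: load  L2  ⟶  SS  (L2)  txn=∅  M[L2]=60
step 7: P0: store L0 := 67  ⟶  MI  (L0)  txn=BusRdX  M[L0]=20
step 8: P1: store L2 := 61  ⟶  IM  (L2)  txn=BusRdX  M[L2]=60
step 9: P0: store L2 := 71  ⟶  MI  (L2)  txn=BusRdX+Flush  M[L2]=61

invalidations = 1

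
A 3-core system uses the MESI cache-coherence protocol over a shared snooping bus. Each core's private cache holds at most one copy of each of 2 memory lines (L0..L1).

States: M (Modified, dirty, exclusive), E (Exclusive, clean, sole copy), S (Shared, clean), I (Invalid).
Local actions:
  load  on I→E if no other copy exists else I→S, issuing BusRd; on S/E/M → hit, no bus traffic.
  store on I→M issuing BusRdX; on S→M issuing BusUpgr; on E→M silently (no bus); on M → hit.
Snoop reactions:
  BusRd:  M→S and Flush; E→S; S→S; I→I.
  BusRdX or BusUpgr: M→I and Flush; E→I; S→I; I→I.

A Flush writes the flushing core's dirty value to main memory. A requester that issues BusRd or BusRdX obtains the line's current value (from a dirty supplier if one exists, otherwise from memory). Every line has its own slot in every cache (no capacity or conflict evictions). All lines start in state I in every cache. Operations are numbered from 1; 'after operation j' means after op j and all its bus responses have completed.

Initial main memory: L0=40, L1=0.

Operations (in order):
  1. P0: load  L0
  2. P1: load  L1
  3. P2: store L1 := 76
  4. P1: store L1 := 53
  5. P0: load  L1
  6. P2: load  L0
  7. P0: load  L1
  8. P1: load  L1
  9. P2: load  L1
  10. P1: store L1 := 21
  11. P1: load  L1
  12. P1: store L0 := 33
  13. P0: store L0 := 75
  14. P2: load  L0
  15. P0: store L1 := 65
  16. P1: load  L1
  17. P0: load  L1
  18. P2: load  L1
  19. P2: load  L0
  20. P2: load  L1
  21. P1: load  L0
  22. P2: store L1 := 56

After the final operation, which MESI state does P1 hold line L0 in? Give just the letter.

1. P0: load  L0  bus=[BusRd]  L0: P0=E P1=I P2=I  mem[L0]=40
2. P1: load  L1  bus=[BusRd]  L1: P0=I P1=E P2=I  mem[L1]=0
3. P2: store L1 := 76  bus=[BusRdX]  L1: P0=I P1=I P2=M  mem[L1]=0
4. P1: store L1 := 53  bus=[BusRdX,Flush]  L1: P0=I P1=M P2=I  mem[L1]=76
5. P0: load  L1  bus=[BusRd,Flush]  L1: P0=S P1=S P2=I  mem[L1]=53
6. P2: load  L0  bus=[BusRd]  L0: P0=S P1=I P2=S  mem[L0]=40
7. P0: load  L1  bus=[-]  L1: P0=S P1=S P2=I  mem[L1]=53
8. P1: load  L1  bus=[-]  L1: P0=S P1=S P2=I  mem[L1]=53
9. P2: load  L1  bus=[BusRd]  L1: P0=S P1=S P2=S  mem[L1]=53
10. P1: store L1 := 21  bus=[BusUpgr]  L1: P0=I P1=M P2=I  mem[L1]=53
11. P1: load  L1  bus=[-]  L1: P0=I P1=M P2=I  mem[L1]=53
12. P1: store L0 := 33  bus=[BusRdX]  L0: P0=I P1=M P2=I  mem[L0]=40
13. P0: store L0 := 75  bus=[BusRdX,Flush]  L0: P0=M P1=I P2=I  mem[L0]=33
14. P2: load  L0  bus=[BusRd,Flush]  L0: P0=S P1=I P2=S  mem[L0]=75
15. P0: store L1 := 65  bus=[BusRdX,Flush]  L1: P0=M P1=I P2=I  mem[L1]=21
16. P1: load  L1  bus=[BusRd,Flush]  L1: P0=S P1=S P2=I  mem[L1]=65
17. P0: load  L1  bus=[-]  L1: P0=S P1=S P2=I  mem[L1]=65
18. P2: load  L1  bus=[BusRd]  L1: P0=S P1=S P2=S  mem[L1]=65
19. P2: load  L0  bus=[-]  L0: P0=S P1=I P2=S  mem[L0]=75
20. P2: load  L1  bus=[-]  L1: P0=S P1=S P2=S  mem[L1]=65
21. P1: load  L0  bus=[BusRd]  L0: P0=S P1=S P2=S  mem[L0]=75
22. P2: store L1 := 56  bus=[BusUpgr]  L1: P0=I P1=I P2=M  mem[L1]=65

state = S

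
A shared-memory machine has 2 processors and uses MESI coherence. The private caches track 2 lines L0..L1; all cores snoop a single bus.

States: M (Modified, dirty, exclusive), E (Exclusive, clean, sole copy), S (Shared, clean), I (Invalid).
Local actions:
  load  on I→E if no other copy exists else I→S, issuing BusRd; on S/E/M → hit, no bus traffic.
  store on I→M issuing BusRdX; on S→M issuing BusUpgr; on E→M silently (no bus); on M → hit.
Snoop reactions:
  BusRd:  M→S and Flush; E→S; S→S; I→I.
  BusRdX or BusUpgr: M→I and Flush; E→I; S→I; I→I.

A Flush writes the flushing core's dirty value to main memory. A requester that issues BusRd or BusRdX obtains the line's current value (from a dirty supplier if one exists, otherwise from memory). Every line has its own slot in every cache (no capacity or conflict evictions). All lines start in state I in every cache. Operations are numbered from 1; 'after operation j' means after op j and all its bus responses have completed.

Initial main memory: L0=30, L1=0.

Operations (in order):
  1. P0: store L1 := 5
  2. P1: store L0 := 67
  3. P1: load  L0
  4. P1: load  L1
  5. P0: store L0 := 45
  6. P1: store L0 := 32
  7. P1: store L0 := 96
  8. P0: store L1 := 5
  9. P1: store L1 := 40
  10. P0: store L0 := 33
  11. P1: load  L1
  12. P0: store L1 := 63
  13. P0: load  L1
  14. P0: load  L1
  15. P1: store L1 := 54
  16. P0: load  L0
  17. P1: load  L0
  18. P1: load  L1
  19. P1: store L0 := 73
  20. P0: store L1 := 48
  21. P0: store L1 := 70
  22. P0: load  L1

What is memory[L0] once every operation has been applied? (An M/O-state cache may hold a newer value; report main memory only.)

1. P0: store L1 := 5  bus=[BusRdX]  L1: P0=M P1=I  mem[L1]=0
2. P1: store L0 := 67  bus=[BusRdX]  L0: P0=I P1=M  mem[L0]=30
3. P1: load  L0  bus=[-]  L0: P0=I P1=M  mem[L0]=30
4. P1: load  L1  bus=[BusRd,Flush]  L1: P0=S P1=S  mem[L1]=5
5. P0: store L0 := 45  bus=[BusRdX,Flush]  L0: P0=M P1=I  mem[L0]=67
6. P1: store L0 := 32  bus=[BusRdX,Flush]  L0: P0=I P1=M  mem[L0]=45
7. P1: store L0 := 96  bus=[-]  L0: P0=I P1=M  mem[L0]=45
8. P0: store L1 := 5  bus=[BusUpgr]  L1: P0=M P1=I  mem[L1]=5
9. P1: store L1 := 40  bus=[BusRdX,Flush]  L1: P0=I P1=M  mem[L1]=5
10. P0: store L0 := 33  bus=[BusRdX,Flush]  L0: P0=M P1=I  mem[L0]=96
11. P1: load  L1  bus=[-]  L1: P0=I P1=M  mem[L1]=5
12. P0: store L1 := 63  bus=[BusRdX,Flush]  L1: P0=M P1=I  mem[L1]=40
13. P0: load  L1  bus=[-]  L1: P0=M P1=I  mem[L1]=40
14. P0: load  L1  bus=[-]  L1: P0=M P1=I  mem[L1]=40
15. P1: store L1 := 54  bus=[BusRdX,Flush]  L1: P0=I P1=M  mem[L1]=63
16. P0: load  L0  bus=[-]  L0: P0=M P1=I  mem[L0]=96
17. P1: load  L0  bus=[BusRd,Flush]  L0: P0=S P1=S  mem[L0]=33
18. P1: load  L1  bus=[-]  L1: P0=I P1=M  mem[L1]=63
19. P1: store L0 := 73  bus=[BusUpgr]  L0: P0=I P1=M  mem[L0]=33
20. P0: store L1 := 48  bus=[BusRdX,Flush]  L1: P0=M P1=I  mem[L1]=54
21. P0: store L1 := 70  bus=[-]  L1: P0=M P1=I  mem[L1]=54
22. P0: load  L1  bus=[-]  L1: P0=M P1=I  mem[L1]=54

memory[L0] = 33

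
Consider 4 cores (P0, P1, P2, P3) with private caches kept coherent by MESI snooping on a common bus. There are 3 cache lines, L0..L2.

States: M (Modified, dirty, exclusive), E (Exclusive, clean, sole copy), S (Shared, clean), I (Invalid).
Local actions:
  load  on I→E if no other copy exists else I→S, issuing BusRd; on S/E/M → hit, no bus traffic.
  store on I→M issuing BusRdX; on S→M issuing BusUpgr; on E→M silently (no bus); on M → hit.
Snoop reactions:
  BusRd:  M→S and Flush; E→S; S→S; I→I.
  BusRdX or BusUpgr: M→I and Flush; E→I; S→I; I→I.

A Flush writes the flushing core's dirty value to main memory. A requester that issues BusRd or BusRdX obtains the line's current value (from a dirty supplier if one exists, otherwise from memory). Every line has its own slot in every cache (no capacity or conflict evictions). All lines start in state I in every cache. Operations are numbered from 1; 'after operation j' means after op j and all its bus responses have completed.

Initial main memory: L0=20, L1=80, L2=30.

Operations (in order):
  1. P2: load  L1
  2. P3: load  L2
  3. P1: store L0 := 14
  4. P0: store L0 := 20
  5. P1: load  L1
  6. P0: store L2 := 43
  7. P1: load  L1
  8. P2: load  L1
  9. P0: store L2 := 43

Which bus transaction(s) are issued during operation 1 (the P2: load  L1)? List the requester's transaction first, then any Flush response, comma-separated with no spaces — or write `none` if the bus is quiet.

bus = BusRd

  op1 P2: load  L1 → I/I/E/I on L1; bus BusRd; mem=80
  op2 P3: load  L2 → I/I/I/E on L2; bus BusRd; mem=30
  op3 P1: store L0 := 14 → I/M/I/I on L0; bus BusRdX; mem=20
  op4 P0: store L0 := 20 → M/I/I/I on L0; bus BusRdX Flush; mem=14
  op5 P1: load  L1 → I/S/S/I on L1; bus BusRd; mem=80
  op6 P0: store L2 := 43 → M/I/I/I on L2; bus BusRdX; mem=30
  op7 P1: load  L1 → I/S/S/I on L1; bus (none); mem=80
  op8 P2: load  L1 → I/S/S/I on L1; bus (none); mem=80
  op9 P0: store L2 := 43 → M/I/I/I on L2; bus (none); mem=30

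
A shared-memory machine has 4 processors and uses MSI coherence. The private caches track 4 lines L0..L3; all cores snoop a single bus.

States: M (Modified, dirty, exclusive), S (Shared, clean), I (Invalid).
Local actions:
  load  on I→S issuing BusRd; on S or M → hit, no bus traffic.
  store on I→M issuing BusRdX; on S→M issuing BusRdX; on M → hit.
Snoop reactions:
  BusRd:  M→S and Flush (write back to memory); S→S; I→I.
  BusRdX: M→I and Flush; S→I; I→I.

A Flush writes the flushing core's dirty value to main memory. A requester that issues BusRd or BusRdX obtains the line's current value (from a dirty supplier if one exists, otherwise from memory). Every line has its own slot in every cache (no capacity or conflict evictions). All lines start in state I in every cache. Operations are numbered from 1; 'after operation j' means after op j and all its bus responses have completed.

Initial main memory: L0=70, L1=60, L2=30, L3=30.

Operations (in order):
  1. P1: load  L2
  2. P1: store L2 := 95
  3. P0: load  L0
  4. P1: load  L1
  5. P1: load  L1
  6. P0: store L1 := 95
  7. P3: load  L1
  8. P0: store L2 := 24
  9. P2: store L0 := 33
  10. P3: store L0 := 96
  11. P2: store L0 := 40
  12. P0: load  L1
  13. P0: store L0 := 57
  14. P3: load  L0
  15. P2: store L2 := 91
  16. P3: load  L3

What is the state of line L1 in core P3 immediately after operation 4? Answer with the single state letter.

1. P1: load  L2  bus=[BusRd]  L2: P0=I P1=S P2=I P3=I  mem[L2]=30
2. P1: store L2 := 95  bus=[BusRdX]  L2: P0=I P1=M P2=I P3=I  mem[L2]=30
3. P0: load  L0  bus=[BusRd]  L0: P0=S P1=I P2=I P3=I  mem[L0]=70
4. P1: load  L1  bus=[BusRd]  L1: P0=I P1=S P2=I P3=I  mem[L1]=60
5. P1: load  L1  bus=[-]  L1: P0=I P1=S P2=I P3=I  mem[L1]=60
6. P0: store L1 := 95  bus=[BusRdX]  L1: P0=M P1=I P2=I P3=I  mem[L1]=60
7. P3: load  L1  bus=[BusRd,Flush]  L1: P0=S P1=I P2=I P3=S  mem[L1]=95
8. P0: store L2 := 24  bus=[BusRdX,Flush]  L2: P0=M P1=I P2=I P3=I  mem[L2]=95
9. P2: store L0 := 33  bus=[BusRdX]  L0: P0=I P1=I P2=M P3=I  mem[L0]=70
10. P3: store L0 := 96  bus=[BusRdX,Flush]  L0: P0=I P1=I P2=I P3=M  mem[L0]=33
11. P2: store L0 := 40  bus=[BusRdX,Flush]  L0: P0=I P1=I P2=M P3=I  mem[L0]=96
12. P0: load  L1  bus=[-]  L1: P0=S P1=I P2=I P3=S  mem[L1]=95
13. P0: store L0 := 57  bus=[BusRdX,Flush]  L0: P0=M P1=I P2=I P3=I  mem[L0]=40
14. P3: load  L0  bus=[BusRd,Flush]  L0: P0=S P1=I P2=I P3=S  mem[L0]=57
15. P2: store L2 := 91  bus=[BusRdX,Flush]  L2: P0=I P1=I P2=M P3=I  mem[L2]=24
16. P3: load  L3  bus=[BusRd]  L3: P0=I P1=I P2=I P3=S  mem[L3]=30

state = I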